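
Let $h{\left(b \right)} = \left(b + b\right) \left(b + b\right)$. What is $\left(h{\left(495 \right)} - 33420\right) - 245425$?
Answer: $701255$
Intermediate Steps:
$h{\left(b \right)} = 4 b^{2}$ ($h{\left(b \right)} = 2 b 2 b = 4 b^{2}$)
$\left(h{\left(495 \right)} - 33420\right) - 245425 = \left(4 \cdot 495^{2} - 33420\right) - 245425 = \left(4 \cdot 245025 - 33420\right) - 245425 = \left(980100 - 33420\right) - 245425 = 946680 - 245425 = 701255$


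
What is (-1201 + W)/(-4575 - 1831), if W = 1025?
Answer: 88/3203 ≈ 0.027474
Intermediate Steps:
(-1201 + W)/(-4575 - 1831) = (-1201 + 1025)/(-4575 - 1831) = -176/(-6406) = -176*(-1/6406) = 88/3203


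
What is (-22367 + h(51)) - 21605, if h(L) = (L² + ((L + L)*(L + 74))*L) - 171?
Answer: 608708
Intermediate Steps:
h(L) = -171 + L² + 2*L²*(74 + L) (h(L) = (L² + ((2*L)*(74 + L))*L) - 171 = (L² + (2*L*(74 + L))*L) - 171 = (L² + 2*L²*(74 + L)) - 171 = -171 + L² + 2*L²*(74 + L))
(-22367 + h(51)) - 21605 = (-22367 + (-171 + 2*51³ + 149*51²)) - 21605 = (-22367 + (-171 + 2*132651 + 149*2601)) - 21605 = (-22367 + (-171 + 265302 + 387549)) - 21605 = (-22367 + 652680) - 21605 = 630313 - 21605 = 608708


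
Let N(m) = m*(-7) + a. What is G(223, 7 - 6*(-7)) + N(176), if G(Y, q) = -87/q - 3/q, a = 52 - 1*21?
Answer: -58939/49 ≈ -1202.8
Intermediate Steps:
a = 31 (a = 52 - 21 = 31)
G(Y, q) = -90/q
N(m) = 31 - 7*m (N(m) = m*(-7) + 31 = -7*m + 31 = 31 - 7*m)
G(223, 7 - 6*(-7)) + N(176) = -90/(7 - 6*(-7)) + (31 - 7*176) = -90/(7 + 42) + (31 - 1232) = -90/49 - 1201 = -58939/49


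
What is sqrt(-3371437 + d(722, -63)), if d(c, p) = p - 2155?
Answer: I*sqrt(3373655) ≈ 1836.8*I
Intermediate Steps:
d(c, p) = -2155 + p
sqrt(-3371437 + d(722, -63)) = sqrt(-3371437 + (-2155 - 63)) = sqrt(-3371437 - 2218) = sqrt(-3373655) = I*sqrt(3373655)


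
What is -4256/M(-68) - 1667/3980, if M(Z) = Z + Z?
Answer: 2089021/67660 ≈ 30.875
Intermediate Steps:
M(Z) = 2*Z
-4256/M(-68) - 1667/3980 = -4256/(2*(-68)) - 1667/3980 = -4256/(-136) - 1667*1/3980 = -4256*(-1/136) - 1667/3980 = 532/17 - 1667/3980 = 2089021/67660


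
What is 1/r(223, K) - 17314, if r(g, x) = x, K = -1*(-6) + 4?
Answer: -173139/10 ≈ -17314.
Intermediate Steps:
K = 10 (K = 6 + 4 = 10)
1/r(223, K) - 17314 = 1/10 - 17314 = -173139/10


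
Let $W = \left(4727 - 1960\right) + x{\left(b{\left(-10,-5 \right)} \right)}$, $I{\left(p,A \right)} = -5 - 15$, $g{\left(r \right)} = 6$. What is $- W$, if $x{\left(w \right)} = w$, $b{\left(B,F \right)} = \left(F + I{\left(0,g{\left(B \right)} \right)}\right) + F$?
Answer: $-2737$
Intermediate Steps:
$I{\left(p,A \right)} = -20$ ($I{\left(p,A \right)} = -5 - 15 = -20$)
$b{\left(B,F \right)} = -20 + 2 F$ ($b{\left(B,F \right)} = \left(F - 20\right) + F = \left(-20 + F\right) + F = -20 + 2 F$)
$W = 2737$ ($W = \left(4727 - 1960\right) + \left(-20 + 2 \left(-5\right)\right) = 2767 - 30 = 2737$)
$- W = \left(-1\right) 2737 = -2737$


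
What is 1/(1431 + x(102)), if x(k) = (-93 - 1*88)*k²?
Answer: -1/1881693 ≈ -5.3144e-7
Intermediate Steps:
x(k) = -181*k² (x(k) = (-93 - 88)*k² = -181*k²)
1/(1431 + x(102)) = 1/(1431 - 181*102²) = 1/(1431 - 181*10404) = 1/(1431 - 1883124) = 1/(-1881693) = -1/1881693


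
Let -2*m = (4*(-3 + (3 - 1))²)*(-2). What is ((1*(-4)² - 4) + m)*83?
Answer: 1328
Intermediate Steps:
m = 4 (m = -4*(-3 + (3 - 1))²*(-2)/2 = -4*(-3 + 2)²*(-2)/2 = -4*(-1)²*(-2)/2 = -4*1*(-2)/2 = -2*(-2) = -½*(-8) = 4)
((1*(-4)² - 4) + m)*83 = ((1*(-4)² - 4) + 4)*83 = ((1*16 - 4) + 4)*83 = ((16 - 4) + 4)*83 = (12 + 4)*83 = 16*83 = 1328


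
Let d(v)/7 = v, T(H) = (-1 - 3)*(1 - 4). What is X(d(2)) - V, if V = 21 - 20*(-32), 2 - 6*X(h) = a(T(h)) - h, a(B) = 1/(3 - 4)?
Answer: -3949/6 ≈ -658.17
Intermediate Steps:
T(H) = 12 (T(H) = -4*(-3) = 12)
d(v) = 7*v
a(B) = -1 (a(B) = 1/(-1) = -1)
X(h) = ½ + h/6 (X(h) = ⅓ - (-1 - h)/6 = ⅓ + (⅙ + h/6) = ½ + h/6)
V = 661 (V = 21 + 640 = 661)
X(d(2)) - V = (½ + (7*2)/6) - 1*661 = (½ + (⅙)*14) - 661 = (½ + 7/3) - 661 = 17/6 - 661 = -3949/6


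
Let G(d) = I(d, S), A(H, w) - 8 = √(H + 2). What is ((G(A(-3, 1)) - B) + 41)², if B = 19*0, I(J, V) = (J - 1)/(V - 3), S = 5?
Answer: (89 + I)²/4 ≈ 1980.0 + 44.5*I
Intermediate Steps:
A(H, w) = 8 + √(2 + H) (A(H, w) = 8 + √(H + 2) = 8 + √(2 + H))
I(J, V) = (-1 + J)/(-3 + V)
G(d) = -½ + d/2 (G(d) = (-1 + d)/(-3 + 5) = (-1 + d)/2 = -½ + d/2)
B = 0
((G(A(-3, 1)) - B) + 41)² = (((-½ + (8 + √(2 - 3))/2) - 1*0) + 41)² = (((-½ + (8 + √(-1))/2) + 0) + 41)² = (((-½ + (8 + I)/2) + 0) + 41)² = (((-½ + (4 + I/2)) + 0) + 41)² = (((7/2 + I/2) + 0) + 41)² = ((7/2 + I/2) + 41)² = (89/2 + I/2)²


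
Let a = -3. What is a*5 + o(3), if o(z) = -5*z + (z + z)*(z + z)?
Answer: 6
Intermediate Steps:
o(z) = -5*z + 4*z² (o(z) = -5*z + (2*z)*(2*z) = -5*z + 4*z²)
a*5 + o(3) = -3*5 + 3*(-5 + 4*3) = -15 + 3*(-5 + 12) = -15 + 3*7 = -15 + 21 = 6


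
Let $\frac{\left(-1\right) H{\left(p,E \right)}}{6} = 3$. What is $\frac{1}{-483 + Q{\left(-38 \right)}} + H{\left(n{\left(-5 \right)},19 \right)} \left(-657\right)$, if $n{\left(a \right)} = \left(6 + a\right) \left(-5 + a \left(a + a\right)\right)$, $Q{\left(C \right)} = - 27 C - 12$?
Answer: $\frac{6279607}{531} \approx 11826.0$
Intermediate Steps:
$Q{\left(C \right)} = -12 - 27 C$
$n{\left(a \right)} = \left(-5 + 2 a^{2}\right) \left(6 + a\right)$ ($n{\left(a \right)} = \left(6 + a\right) \left(-5 + a 2 a\right) = \left(6 + a\right) \left(-5 + 2 a^{2}\right) = \left(-5 + 2 a^{2}\right) \left(6 + a\right)$)
$H{\left(p,E \right)} = -18$ ($H{\left(p,E \right)} = \left(-6\right) 3 = -18$)
$\frac{1}{-483 + Q{\left(-38 \right)}} + H{\left(n{\left(-5 \right)},19 \right)} \left(-657\right) = \frac{1}{-483 - -1014} - -11826 = \frac{1}{-483 + \left(-12 + 1026\right)} + 11826 = \frac{1}{-483 + 1014} + 11826 = \frac{1}{531} + 11826 = \frac{6279607}{531}$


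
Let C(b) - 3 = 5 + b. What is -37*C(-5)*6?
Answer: -666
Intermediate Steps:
C(b) = 8 + b (C(b) = 3 + (5 + b) = 8 + b)
-37*C(-5)*6 = -37*(8 - 5)*6 = -37*3*6 = -111*6 = -666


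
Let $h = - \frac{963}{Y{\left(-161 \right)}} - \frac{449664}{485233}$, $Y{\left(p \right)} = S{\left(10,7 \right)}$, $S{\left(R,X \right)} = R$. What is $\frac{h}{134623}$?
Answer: $- \frac{471776019}{653235221590} \approx -0.00072221$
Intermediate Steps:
$Y{\left(p \right)} = 10$
$h = - \frac{471776019}{4852330}$ ($h = - \frac{963}{10} - \frac{449664}{485233} = - \frac{471776019}{4852330} \approx -97.227$)
$\frac{h}{134623} = - \frac{471776019}{4852330 \cdot 134623} = \left(- \frac{471776019}{4852330}\right) \frac{1}{134623} = - \frac{471776019}{653235221590}$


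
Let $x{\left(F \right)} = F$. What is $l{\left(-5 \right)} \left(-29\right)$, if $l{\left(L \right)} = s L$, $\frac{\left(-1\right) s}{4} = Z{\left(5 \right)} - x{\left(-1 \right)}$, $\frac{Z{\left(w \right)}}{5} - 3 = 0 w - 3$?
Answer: $-580$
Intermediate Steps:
$Z{\left(w \right)} = 0$ ($Z{\left(w \right)} = 15 + 5 \left(0 w - 3\right) = 15 + 5 \left(0 - 3\right) = 15 + 5 \left(-3\right) = 15 - 15 = 0$)
$s = -4$ ($s = - 4 \left(0 - -1\right) = - 4 \left(0 + 1\right) = \left(-4\right) 1 = -4$)
$l{\left(L \right)} = - 4 L$
$l{\left(-5 \right)} \left(-29\right) = \left(-4\right) \left(-5\right) \left(-29\right) = 20 \left(-29\right) = -580$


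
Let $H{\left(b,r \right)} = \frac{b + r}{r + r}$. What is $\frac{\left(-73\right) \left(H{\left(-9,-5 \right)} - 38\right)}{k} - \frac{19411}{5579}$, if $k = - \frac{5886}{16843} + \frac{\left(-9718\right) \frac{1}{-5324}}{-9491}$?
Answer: $- \frac{4532830164005721823}{592935631235765} \approx -7644.7$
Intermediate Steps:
$k = - \frac{148791877349}{425539102406}$ ($k = \left(-5886\right) \frac{1}{16843} + \left(-9718\right) \left(- \frac{1}{5324}\right) \left(- \frac{1}{9491}\right) = - \frac{5886}{16843} + \frac{4859}{2662} \left(- \frac{1}{9491}\right) = - \frac{5886}{16843} - \frac{4859}{25265042} = - \frac{148791877349}{425539102406} \approx -0.34966$)
$H{\left(b,r \right)} = \frac{b + r}{2 r}$
$\frac{\left(-73\right) \left(H{\left(-9,-5 \right)} - 38\right)}{k} - \frac{19411}{5579} = \frac{\left(-73\right) \left(\frac{-9 - 5}{2 \left(-5\right)} - 38\right)}{- \frac{148791877349}{425539102406}} - \frac{19411}{5579} = - 73 \left(\frac{1}{2} \left(- \frac{1}{5}\right) \left(-14\right) - 38\right) \left(- \frac{425539102406}{148791877349}\right) - \frac{2773}{797} = - 73 \left(\frac{7}{5} - 38\right) \left(- \frac{425539102406}{148791877349}\right) - \frac{2773}{797} = \left(-73\right) \left(- \frac{183}{5}\right) \left(- \frac{425539102406}{148791877349}\right) - \frac{2773}{797} = \frac{13359}{5} \left(- \frac{425539102406}{148791877349}\right) - \frac{2773}{797} = - \frac{5684776869041754}{743959386745} - \frac{2773}{797} = - \frac{4532830164005721823}{592935631235765}$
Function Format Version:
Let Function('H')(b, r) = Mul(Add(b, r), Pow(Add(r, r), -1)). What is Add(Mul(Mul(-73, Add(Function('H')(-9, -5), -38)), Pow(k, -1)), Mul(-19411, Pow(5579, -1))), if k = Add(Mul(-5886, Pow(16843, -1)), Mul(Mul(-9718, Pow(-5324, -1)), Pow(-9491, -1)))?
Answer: Rational(-4532830164005721823, 592935631235765) ≈ -7644.7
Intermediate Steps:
k = Rational(-148791877349, 425539102406) (k = Add(Mul(-5886, Rational(1, 16843)), Mul(Mul(-9718, Rational(-1, 5324)), Rational(-1, 9491))) = Add(Rational(-5886, 16843), Mul(Rational(4859, 2662), Rational(-1, 9491))) = Add(Rational(-5886, 16843), Rational(-4859, 25265042)) = Rational(-148791877349, 425539102406) ≈ -0.34966)
Function('H')(b, r) = Mul(Rational(1, 2), Pow(r, -1), Add(b, r)) (Function('H')(b, r) = Mul(Add(b, r), Pow(Mul(2, r), -1)) = Mul(Add(b, r), Mul(Rational(1, 2), Pow(r, -1))) = Mul(Rational(1, 2), Pow(r, -1), Add(b, r)))
Add(Mul(Mul(-73, Add(Function('H')(-9, -5), -38)), Pow(k, -1)), Mul(-19411, Pow(5579, -1))) = Add(Mul(Mul(-73, Add(Mul(Rational(1, 2), Pow(-5, -1), Add(-9, -5)), -38)), Pow(Rational(-148791877349, 425539102406), -1)), Mul(-19411, Pow(5579, -1))) = Add(Mul(Mul(-73, Add(Mul(Rational(1, 2), Rational(-1, 5), -14), -38)), Rational(-425539102406, 148791877349)), Mul(-19411, Rational(1, 5579))) = Add(Mul(Mul(-73, Add(Rational(7, 5), -38)), Rational(-425539102406, 148791877349)), Rational(-2773, 797)) = Add(Mul(Mul(-73, Rational(-183, 5)), Rational(-425539102406, 148791877349)), Rational(-2773, 797)) = Add(Mul(Rational(13359, 5), Rational(-425539102406, 148791877349)), Rational(-2773, 797)) = Add(Rational(-5684776869041754, 743959386745), Rational(-2773, 797)) = Rational(-4532830164005721823, 592935631235765)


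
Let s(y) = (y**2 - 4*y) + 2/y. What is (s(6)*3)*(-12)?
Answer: -444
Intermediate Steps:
s(y) = y**2 - 4*y + 2/y
(s(6)*3)*(-12) = (((2 + 6**2*(-4 + 6))/6)*3)*(-12) = (((2 + 36*2)/6)*3)*(-12) = (((2 + 72)/6)*3)*(-12) = (((1/6)*74)*3)*(-12) = ((37/3)*3)*(-12) = 37*(-12) = -444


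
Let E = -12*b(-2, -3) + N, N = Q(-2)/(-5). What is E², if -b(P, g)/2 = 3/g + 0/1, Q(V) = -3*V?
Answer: 15876/25 ≈ 635.04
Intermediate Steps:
b(P, g) = -6/g (b(P, g) = -2*(3/g + 0/1) = -2*(3/g + 0*1) = -2*(3/g + 0) = -6/g)
N = -6/5 (N = -3*(-2)/(-5) = 6*(-⅕) = -6/5 ≈ -1.2000)
E = -126/5 (E = -(-72)/(-3) - 6/5 = -(-72)*(-1)/3 - 6/5 = -12*2 - 6/5 = -24 - 6/5 = -126/5 ≈ -25.200)
E² = (-126/5)² = 15876/25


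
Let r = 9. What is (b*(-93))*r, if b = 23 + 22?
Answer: -37665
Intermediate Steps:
b = 45
(b*(-93))*r = (45*(-93))*9 = -4185*9 = -37665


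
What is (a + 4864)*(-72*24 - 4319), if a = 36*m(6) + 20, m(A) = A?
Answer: -30839700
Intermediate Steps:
a = 236 (a = 36*6 + 20 = 216 + 20 = 236)
(a + 4864)*(-72*24 - 4319) = (236 + 4864)*(-72*24 - 4319) = 5100*(-1728 - 4319) = 5100*(-6047) = -30839700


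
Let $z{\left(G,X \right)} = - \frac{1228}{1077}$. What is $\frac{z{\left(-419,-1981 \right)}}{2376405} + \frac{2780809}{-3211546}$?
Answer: $- \frac{7117173643120153}{8219592887984010} \approx -0.86588$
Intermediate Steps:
$z{\left(G,X \right)} = - \frac{1228}{1077}$ ($z{\left(G,X \right)} = \left(-1228\right) \frac{1}{1077} = - \frac{1228}{1077}$)
$\frac{z{\left(-419,-1981 \right)}}{2376405} + \frac{2780809}{-3211546} = - \frac{1228}{1077 \cdot 2376405} + \frac{2780809}{-3211546} = \left(- \frac{1228}{1077}\right) \frac{1}{2376405} + 2780809 \left(- \frac{1}{3211546}\right) = - \frac{1228}{2559388185} - \frac{2780809}{3211546} = - \frac{7117173643120153}{8219592887984010}$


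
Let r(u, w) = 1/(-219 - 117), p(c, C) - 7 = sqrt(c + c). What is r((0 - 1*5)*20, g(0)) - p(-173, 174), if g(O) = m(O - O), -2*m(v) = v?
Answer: -2353/336 - I*sqrt(346) ≈ -7.003 - 18.601*I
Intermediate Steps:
p(c, C) = 7 + sqrt(2)*sqrt(c) (p(c, C) = 7 + sqrt(c + c) = 7 + sqrt(2*c) = 7 + sqrt(2)*sqrt(c))
m(v) = -v/2
g(O) = 0 (g(O) = -(O - O)/2 = -1/2*0 = 0)
r(u, w) = -1/336 (r(u, w) = 1/(-336) = -1/336)
r((0 - 1*5)*20, g(0)) - p(-173, 174) = -1/336 - (7 + sqrt(2)*sqrt(-173)) = -1/336 - (7 + sqrt(2)*(I*sqrt(173))) = -1/336 - (7 + I*sqrt(346)) = -1/336 + (-7 - I*sqrt(346)) = -2353/336 - I*sqrt(346)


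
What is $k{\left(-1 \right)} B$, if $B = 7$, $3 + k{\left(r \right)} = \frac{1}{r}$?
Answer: $-28$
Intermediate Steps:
$k{\left(r \right)} = -3 + \frac{1}{r}$
$k{\left(-1 \right)} B = \left(-3 + \frac{1}{-1}\right) 7 = \left(-3 - 1\right) 7 = \left(-4\right) 7 = -28$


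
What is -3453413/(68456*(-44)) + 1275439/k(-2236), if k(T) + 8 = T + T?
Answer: -119569768933/421688960 ≈ -283.55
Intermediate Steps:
k(T) = -8 + 2*T (k(T) = -8 + (T + T) = -8 + 2*T)
-3453413/(68456*(-44)) + 1275439/k(-2236) = -3453413/(68456*(-44)) + 1275439/(-8 + 2*(-2236)) = -3453413/(-3012064) + 1275439/(-8 - 4472) = -3453413*(-1/3012064) + 1275439/(-4480) = 3453413/3012064 + 1275439*(-1/4480) = 3453413/3012064 - 1275439/4480 = -119569768933/421688960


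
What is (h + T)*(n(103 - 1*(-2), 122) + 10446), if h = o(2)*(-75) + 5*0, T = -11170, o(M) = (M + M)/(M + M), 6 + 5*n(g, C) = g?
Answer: -117687921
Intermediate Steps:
n(g, C) = -6/5 + g/5
o(M) = 1 (o(M) = (2*M)/((2*M)) = (2*M)*(1/(2*M)) = 1)
h = -75 (h = 1*(-75) + 5*0 = -75 + 0 = -75)
(h + T)*(n(103 - 1*(-2), 122) + 10446) = (-75 - 11170)*((-6/5 + (103 - 1*(-2))/5) + 10446) = -11245*((-6/5 + (103 + 2)/5) + 10446) = -11245*((-6/5 + (⅕)*105) + 10446) = -11245*((-6/5 + 21) + 10446) = -11245*(99/5 + 10446) = -11245*52329/5 = -117687921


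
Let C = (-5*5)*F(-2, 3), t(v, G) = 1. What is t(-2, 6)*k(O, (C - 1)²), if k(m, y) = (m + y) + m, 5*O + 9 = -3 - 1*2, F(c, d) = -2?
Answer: 11977/5 ≈ 2395.4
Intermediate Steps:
O = -14/5 (O = -9/5 + (-3 - 1*2)/5 = -9/5 + (-3 - 2)/5 = -9/5 + (⅕)*(-5) = -9/5 - 1 = -14/5 ≈ -2.8000)
C = 50 (C = -5*5*(-2) = -25*(-2) = 50)
k(m, y) = y + 2*m
t(-2, 6)*k(O, (C - 1)²) = 1*((50 - 1)² + 2*(-14/5)) = 1*(49² - 28/5) = 1*(2401 - 28/5) = 1*(11977/5) = 11977/5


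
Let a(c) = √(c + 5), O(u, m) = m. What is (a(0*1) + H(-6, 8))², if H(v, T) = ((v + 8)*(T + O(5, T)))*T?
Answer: (256 + √5)² ≈ 66686.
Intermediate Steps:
H(v, T) = 2*T²*(8 + v) (H(v, T) = ((v + 8)*(T + T))*T = ((8 + v)*(2*T))*T = (2*T*(8 + v))*T = 2*T²*(8 + v))
a(c) = √(5 + c)
(a(0*1) + H(-6, 8))² = (√(5 + 0*1) + 2*8²*(8 - 6))² = (√(5 + 0) + 2*64*2)² = (√5 + 256)² = (256 + √5)²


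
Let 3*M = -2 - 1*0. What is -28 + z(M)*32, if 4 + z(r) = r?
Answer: -532/3 ≈ -177.33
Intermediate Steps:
M = -2/3 (M = (-2 - 1*0)/3 = (-2 + 0)/3 = (1/3)*(-2) = -2/3 ≈ -0.66667)
z(r) = -4 + r
-28 + z(M)*32 = -28 + (-4 - 2/3)*32 = -28 - 14/3*32 = -28 - 448/3 = -532/3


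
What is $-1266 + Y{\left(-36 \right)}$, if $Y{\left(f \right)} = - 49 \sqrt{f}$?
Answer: $-1266 - 294 i \approx -1266.0 - 294.0 i$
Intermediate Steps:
$-1266 + Y{\left(-36 \right)} = -1266 - 49 \sqrt{-36} = -1266 - 49 \cdot 6 i = -1266 - 294 i$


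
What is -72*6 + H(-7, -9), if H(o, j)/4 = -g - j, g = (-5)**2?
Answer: -496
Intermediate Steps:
g = 25
H(o, j) = -100 - 4*j (H(o, j) = 4*(-1*25 - j) = 4*(-25 - j) = -100 - 4*j)
-72*6 + H(-7, -9) = -72*6 + (-100 - 4*(-9)) = -432 + (-100 + 36) = -432 - 64 = -496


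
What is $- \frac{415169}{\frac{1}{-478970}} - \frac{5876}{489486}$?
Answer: $\frac{48668001154393052}{244743} \approx 1.9885 \cdot 10^{11}$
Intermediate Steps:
$- \frac{415169}{\frac{1}{-478970}} - \frac{5876}{489486} = - \frac{415169}{- \frac{1}{478970}} - \frac{2938}{244743} = \left(-415169\right) \left(-478970\right) - \frac{2938}{244743} = 198853495930 - \frac{2938}{244743} = \frac{48668001154393052}{244743}$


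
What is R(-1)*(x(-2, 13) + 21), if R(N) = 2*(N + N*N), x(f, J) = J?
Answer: 0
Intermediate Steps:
R(N) = 2*N + 2*N² (R(N) = 2*(N + N²) = 2*N + 2*N²)
R(-1)*(x(-2, 13) + 21) = (2*(-1)*(1 - 1))*(13 + 21) = (2*(-1)*0)*34 = 0*34 = 0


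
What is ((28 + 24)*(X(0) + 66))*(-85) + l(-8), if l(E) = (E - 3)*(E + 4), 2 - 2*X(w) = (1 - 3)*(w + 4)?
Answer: -313776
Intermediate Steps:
X(w) = 5 + w (X(w) = 1 - (1 - 3)*(w + 4)/2 = 1 - (-1)*(4 + w) = 1 - (-8 - 2*w)/2 = 1 + (4 + w) = 5 + w)
l(E) = (-3 + E)*(4 + E)
((28 + 24)*(X(0) + 66))*(-85) + l(-8) = ((28 + 24)*((5 + 0) + 66))*(-85) + (-12 - 8 + (-8)**2) = (52*(5 + 66))*(-85) + (-12 - 8 + 64) = (52*71)*(-85) + 44 = 3692*(-85) + 44 = -313820 + 44 = -313776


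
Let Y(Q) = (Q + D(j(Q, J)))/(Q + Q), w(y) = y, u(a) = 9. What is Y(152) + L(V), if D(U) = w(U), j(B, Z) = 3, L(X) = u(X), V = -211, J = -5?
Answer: 2891/304 ≈ 9.5099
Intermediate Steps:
L(X) = 9
D(U) = U
Y(Q) = (3 + Q)/(2*Q) (Y(Q) = (Q + 3)/(Q + Q) = (3 + Q)/((2*Q)) = (3 + Q)*(1/(2*Q)) = (3 + Q)/(2*Q))
Y(152) + L(V) = (1/2)*(3 + 152)/152 + 9 = (1/2)*(1/152)*155 + 9 = 155/304 + 9 = 2891/304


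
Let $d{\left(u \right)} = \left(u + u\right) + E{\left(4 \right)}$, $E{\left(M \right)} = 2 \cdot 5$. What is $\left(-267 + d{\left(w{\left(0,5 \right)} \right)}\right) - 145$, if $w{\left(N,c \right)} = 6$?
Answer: $-390$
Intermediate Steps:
$E{\left(M \right)} = 10$
$d{\left(u \right)} = 10 + 2 u$ ($d{\left(u \right)} = \left(u + u\right) + 10 = 2 u + 10 = 10 + 2 u$)
$\left(-267 + d{\left(w{\left(0,5 \right)} \right)}\right) - 145 = \left(-267 + \left(10 + 2 \cdot 6\right)\right) - 145 = \left(-267 + \left(10 + 12\right)\right) - 145 = \left(-267 + 22\right) - 145 = -245 - 145 = -390$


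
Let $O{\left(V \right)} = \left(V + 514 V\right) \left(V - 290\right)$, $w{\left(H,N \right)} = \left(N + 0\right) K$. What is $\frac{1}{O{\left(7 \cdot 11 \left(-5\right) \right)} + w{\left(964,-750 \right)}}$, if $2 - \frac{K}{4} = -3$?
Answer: $\frac{1}{133820625} \approx 7.4727 \cdot 10^{-9}$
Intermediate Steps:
$K = 20$ ($K = 8 - -12 = 8 + 12 = 20$)
$w{\left(H,N \right)} = 20 N$ ($w{\left(H,N \right)} = \left(N + 0\right) 20 = N 20 = 20 N$)
$O{\left(V \right)} = 515 V \left(-290 + V\right)$
$\frac{1}{O{\left(7 \cdot 11 \left(-5\right) \right)} + w{\left(964,-750 \right)}} = \frac{1}{515 \cdot 7 \cdot 11 \left(-5\right) \left(-290 + 7 \cdot 11 \left(-5\right)\right) + 20 \left(-750\right)} = \frac{1}{515 \cdot 77 \left(-5\right) \left(-290 + 77 \left(-5\right)\right) - 15000} = \frac{1}{515 \left(-385\right) \left(-290 - 385\right) - 15000} = \frac{1}{515 \left(-385\right) \left(-675\right) - 15000} = \frac{1}{133835625 - 15000} = \frac{1}{133820625}$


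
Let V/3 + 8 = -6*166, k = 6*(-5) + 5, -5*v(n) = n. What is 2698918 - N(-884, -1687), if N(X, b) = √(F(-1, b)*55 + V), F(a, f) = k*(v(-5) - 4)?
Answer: 2698918 - √1113 ≈ 2.6989e+6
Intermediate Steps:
v(n) = -n/5
k = -25 (k = -30 + 5 = -25)
F(a, f) = 75 (F(a, f) = -25*(-⅕*(-5) - 4) = -25*(1 - 4) = -25*(-3) = 75)
V = -3012 (V = -24 + 3*(-6*166) = -24 + 3*(-996) = -24 - 2988 = -3012)
N(X, b) = √1113 (N(X, b) = √(75*55 - 3012) = √(4125 - 3012) = √1113)
2698918 - N(-884, -1687) = 2698918 - √1113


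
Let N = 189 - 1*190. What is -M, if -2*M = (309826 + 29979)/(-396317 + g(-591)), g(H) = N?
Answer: -339805/792636 ≈ -0.42870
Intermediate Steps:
N = -1 (N = 189 - 190 = -1)
g(H) = -1
M = 339805/792636 (M = -(309826 + 29979)/(2*(-396317 - 1)) = -339805/(2*(-396318)) = -339805*(-1)/(2*396318) = -1/2*(-339805/396318) = 339805/792636 ≈ 0.42870)
-M = -1*339805/792636 = -339805/792636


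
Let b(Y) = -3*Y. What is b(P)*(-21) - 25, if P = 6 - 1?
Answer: 290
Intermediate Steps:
P = 5
b(P)*(-21) - 25 = -3*5*(-21) - 25 = -15*(-21) - 25 = 315 - 25 = 290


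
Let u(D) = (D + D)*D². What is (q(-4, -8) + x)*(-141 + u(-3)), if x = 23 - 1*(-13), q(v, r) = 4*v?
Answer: -3900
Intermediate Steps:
x = 36 (x = 23 + 13 = 36)
u(D) = 2*D³ (u(D) = (2*D)*D² = 2*D³)
(q(-4, -8) + x)*(-141 + u(-3)) = (4*(-4) + 36)*(-141 + 2*(-3)³) = (-16 + 36)*(-141 + 2*(-27)) = 20*(-141 - 54) = 20*(-195) = -3900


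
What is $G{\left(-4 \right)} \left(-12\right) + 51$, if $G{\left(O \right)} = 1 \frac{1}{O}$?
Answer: $54$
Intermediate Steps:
$G{\left(O \right)} = \frac{1}{O}$
$G{\left(-4 \right)} \left(-12\right) + 51 = \frac{1}{-4} \left(-12\right) + 51 = \left(- \frac{1}{4}\right) \left(-12\right) + 51 = 3 + 51 = 54$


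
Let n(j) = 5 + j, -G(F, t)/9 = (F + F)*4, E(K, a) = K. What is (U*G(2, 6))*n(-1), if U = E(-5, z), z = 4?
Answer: 2880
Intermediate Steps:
U = -5
G(F, t) = -72*F (G(F, t) = -9*(F + F)*4 = -9*2*F*4 = -72*F)
(U*G(2, 6))*n(-1) = (-(-360)*2)*(5 - 1) = -5*(-144)*4 = 720*4 = 2880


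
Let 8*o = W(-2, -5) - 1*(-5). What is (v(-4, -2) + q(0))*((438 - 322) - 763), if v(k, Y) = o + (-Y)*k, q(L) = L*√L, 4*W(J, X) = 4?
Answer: 18763/4 ≈ 4690.8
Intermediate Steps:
W(J, X) = 1 (W(J, X) = (¼)*4 = 1)
q(L) = L^(3/2)
o = ¾ (o = (1 - 1*(-5))/8 = (1 + 5)/8 = (⅛)*6 = ¾ ≈ 0.75000)
v(k, Y) = ¾ - Y*k (v(k, Y) = ¾ + (-Y)*k = ¾ - Y*k)
(v(-4, -2) + q(0))*((438 - 322) - 763) = ((¾ - 1*(-2)*(-4)) + 0^(3/2))*((438 - 322) - 763) = ((¾ - 8) + 0)*(116 - 763) = (-29/4 + 0)*(-647) = -29/4*(-647) = 18763/4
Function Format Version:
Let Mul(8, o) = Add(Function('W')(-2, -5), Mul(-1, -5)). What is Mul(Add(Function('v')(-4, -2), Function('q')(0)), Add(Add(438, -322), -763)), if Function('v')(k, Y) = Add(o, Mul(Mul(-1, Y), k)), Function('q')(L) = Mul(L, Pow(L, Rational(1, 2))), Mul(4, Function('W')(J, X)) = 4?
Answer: Rational(18763, 4) ≈ 4690.8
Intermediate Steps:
Function('W')(J, X) = 1 (Function('W')(J, X) = Mul(Rational(1, 4), 4) = 1)
Function('q')(L) = Pow(L, Rational(3, 2))
o = Rational(3, 4) (o = Mul(Rational(1, 8), Add(1, Mul(-1, -5))) = Mul(Rational(1, 8), Add(1, 5)) = Mul(Rational(1, 8), 6) = Rational(3, 4) ≈ 0.75000)
Function('v')(k, Y) = Add(Rational(3, 4), Mul(-1, Y, k)) (Function('v')(k, Y) = Add(Rational(3, 4), Mul(Mul(-1, Y), k)) = Add(Rational(3, 4), Mul(-1, Y, k)))
Mul(Add(Function('v')(-4, -2), Function('q')(0)), Add(Add(438, -322), -763)) = Mul(Add(Add(Rational(3, 4), Mul(-1, -2, -4)), Pow(0, Rational(3, 2))), Add(Add(438, -322), -763)) = Mul(Add(Add(Rational(3, 4), -8), 0), Add(116, -763)) = Mul(Add(Rational(-29, 4), 0), -647) = Mul(Rational(-29, 4), -647) = Rational(18763, 4)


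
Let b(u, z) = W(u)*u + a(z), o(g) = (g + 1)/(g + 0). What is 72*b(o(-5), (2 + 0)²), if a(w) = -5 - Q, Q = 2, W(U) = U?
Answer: -11448/25 ≈ -457.92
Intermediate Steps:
o(g) = (1 + g)/g
a(w) = -7 (a(w) = -5 - 1*2 = -5 - 2 = -7)
b(u, z) = -7 + u² (b(u, z) = u*u - 7 = u² - 7 = -7 + u²)
72*b(o(-5), (2 + 0)²) = 72*(-7 + ((1 - 5)/(-5))²) = 72*(-7 + (-⅕*(-4))²) = 72*(-7 + (⅘)²) = 72*(-7 + 16/25) = 72*(-159/25) = -11448/25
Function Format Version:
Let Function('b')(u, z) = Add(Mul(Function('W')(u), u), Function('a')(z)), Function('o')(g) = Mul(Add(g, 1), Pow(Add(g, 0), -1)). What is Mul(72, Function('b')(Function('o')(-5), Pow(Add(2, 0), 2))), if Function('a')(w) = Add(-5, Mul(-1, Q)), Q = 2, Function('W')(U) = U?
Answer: Rational(-11448, 25) ≈ -457.92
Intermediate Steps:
Function('o')(g) = Mul(Pow(g, -1), Add(1, g)) (Function('o')(g) = Mul(Add(1, g), Pow(g, -1)) = Mul(Pow(g, -1), Add(1, g)))
Function('a')(w) = -7 (Function('a')(w) = Add(-5, Mul(-1, 2)) = Add(-5, -2) = -7)
Function('b')(u, z) = Add(-7, Pow(u, 2)) (Function('b')(u, z) = Add(Mul(u, u), -7) = Add(Pow(u, 2), -7) = Add(-7, Pow(u, 2)))
Mul(72, Function('b')(Function('o')(-5), Pow(Add(2, 0), 2))) = Mul(72, Add(-7, Pow(Mul(Pow(-5, -1), Add(1, -5)), 2))) = Mul(72, Add(-7, Pow(Mul(Rational(-1, 5), -4), 2))) = Mul(72, Add(-7, Pow(Rational(4, 5), 2))) = Mul(72, Add(-7, Rational(16, 25))) = Mul(72, Rational(-159, 25)) = Rational(-11448, 25)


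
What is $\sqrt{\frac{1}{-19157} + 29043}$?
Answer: $\frac{5 \sqrt{426340375990}}{19157} \approx 170.42$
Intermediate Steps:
$\sqrt{\frac{1}{-19157} + 29043} = \sqrt{- \frac{1}{19157} + 29043} = \sqrt{\frac{556376750}{19157}} = \frac{5 \sqrt{426340375990}}{19157}$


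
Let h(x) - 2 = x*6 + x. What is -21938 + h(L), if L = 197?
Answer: -20557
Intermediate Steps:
h(x) = 2 + 7*x (h(x) = 2 + (x*6 + x) = 2 + (6*x + x) = 2 + 7*x)
-21938 + h(L) = -21938 + (2 + 7*197) = -21938 + (2 + 1379) = -21938 + 1381 = -20557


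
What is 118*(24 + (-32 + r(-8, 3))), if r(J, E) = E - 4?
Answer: -1062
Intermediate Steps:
r(J, E) = -4 + E
118*(24 + (-32 + r(-8, 3))) = 118*(24 + (-32 + (-4 + 3))) = 118*(24 + (-32 - 1)) = 118*(24 - 33) = 118*(-9) = -1062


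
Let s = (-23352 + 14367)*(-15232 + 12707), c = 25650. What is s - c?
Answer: 22661475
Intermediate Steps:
s = 22687125 (s = -8985*(-2525) = 22687125)
s - c = 22687125 - 1*25650 = 22687125 - 25650 = 22661475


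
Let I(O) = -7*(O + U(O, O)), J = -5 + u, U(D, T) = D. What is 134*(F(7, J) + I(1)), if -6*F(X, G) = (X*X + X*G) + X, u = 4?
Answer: -8911/3 ≈ -2970.3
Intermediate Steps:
J = -1 (J = -5 + 4 = -1)
F(X, G) = -X/6 - X²/6 - G*X/6 (F(X, G) = -((X*X + X*G) + X)/6 = -((X² + G*X) + X)/6 = -(X + X² + G*X)/6 = -X/6 - X²/6 - G*X/6)
I(O) = -14*O (I(O) = -7*(O + O) = -14*O)
134*(F(7, J) + I(1)) = 134*(-⅙*7*(1 - 1 + 7) - 14*1) = 134*(-⅙*7*7 - 14) = 134*(-49/6 - 14) = 134*(-133/6) = -8911/3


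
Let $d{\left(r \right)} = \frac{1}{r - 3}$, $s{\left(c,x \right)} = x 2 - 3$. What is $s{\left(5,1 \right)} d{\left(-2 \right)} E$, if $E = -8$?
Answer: $- \frac{8}{5} \approx -1.6$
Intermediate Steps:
$s{\left(c,x \right)} = -3 + 2 x$ ($s{\left(c,x \right)} = 2 x - 3 = -3 + 2 x$)
$d{\left(r \right)} = \frac{1}{-3 + r}$
$s{\left(5,1 \right)} d{\left(-2 \right)} E = \frac{-3 + 2 \cdot 1}{-3 - 2} \left(-8\right) = \frac{-3 + 2}{-5} \left(-8\right) = \left(-1\right) \left(- \frac{1}{5}\right) \left(-8\right) = \frac{1}{5} \left(-8\right) = - \frac{8}{5}$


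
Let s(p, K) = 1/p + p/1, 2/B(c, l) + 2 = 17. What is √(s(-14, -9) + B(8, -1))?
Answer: I*√614670/210 ≈ 3.7334*I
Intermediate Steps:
B(c, l) = 2/15 (B(c, l) = 2/(-2 + 17) = 2/15)
s(p, K) = p + 1/p (s(p, K) = 1/p + p*1 = 1/p + p = p + 1/p)
√(s(-14, -9) + B(8, -1)) = √((-14 + 1/(-14)) + 2/15) = √((-14 - 1/14) + 2/15) = √(-197/14 + 2/15) = √(-2927/210) = I*√614670/210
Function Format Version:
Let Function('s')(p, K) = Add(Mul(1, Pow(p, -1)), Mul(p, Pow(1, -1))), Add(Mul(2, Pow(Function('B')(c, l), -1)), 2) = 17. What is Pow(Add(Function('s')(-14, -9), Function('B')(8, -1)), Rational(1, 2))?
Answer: Mul(Rational(1, 210), I, Pow(614670, Rational(1, 2))) ≈ Mul(3.7334, I)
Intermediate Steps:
Function('B')(c, l) = Rational(2, 15) (Function('B')(c, l) = Mul(2, Pow(Add(-2, 17), -1)) = Mul(2, Pow(15, -1)) = Mul(2, Rational(1, 15)) = Rational(2, 15))
Function('s')(p, K) = Add(p, Pow(p, -1)) (Function('s')(p, K) = Add(Pow(p, -1), Mul(p, 1)) = Add(Pow(p, -1), p) = Add(p, Pow(p, -1)))
Pow(Add(Function('s')(-14, -9), Function('B')(8, -1)), Rational(1, 2)) = Pow(Add(Add(-14, Pow(-14, -1)), Rational(2, 15)), Rational(1, 2)) = Pow(Add(Add(-14, Rational(-1, 14)), Rational(2, 15)), Rational(1, 2)) = Pow(Add(Rational(-197, 14), Rational(2, 15)), Rational(1, 2)) = Pow(Rational(-2927, 210), Rational(1, 2)) = Mul(Rational(1, 210), I, Pow(614670, Rational(1, 2)))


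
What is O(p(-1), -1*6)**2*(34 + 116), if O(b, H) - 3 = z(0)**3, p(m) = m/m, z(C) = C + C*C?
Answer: 1350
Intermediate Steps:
z(C) = C + C**2
p(m) = 1
O(b, H) = 3 (O(b, H) = 3 + (0*(1 + 0))**3 = 3 + (0*1)**3 = 3 + 0**3 = 3 + 0 = 3)
O(p(-1), -1*6)**2*(34 + 116) = 3**2*(34 + 116) = 9*150 = 1350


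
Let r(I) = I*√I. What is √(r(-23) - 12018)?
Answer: √(-12018 - 23*I*√23) ≈ 0.5031 - 109.63*I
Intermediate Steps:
r(I) = I^(3/2)
√(r(-23) - 12018) = √((-23)^(3/2) - 12018) = √(-23*I*√23 - 12018) = √(-12018 - 23*I*√23)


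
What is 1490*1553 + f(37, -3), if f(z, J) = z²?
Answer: 2315339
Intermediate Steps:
1490*1553 + f(37, -3) = 1490*1553 + 37² = 2313970 + 1369 = 2315339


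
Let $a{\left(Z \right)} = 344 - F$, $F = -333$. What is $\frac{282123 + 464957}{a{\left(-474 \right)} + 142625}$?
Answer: $\frac{373540}{71651} \approx 5.2133$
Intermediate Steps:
$a{\left(Z \right)} = 677$ ($a{\left(Z \right)} = 344 - -333 = 344 + 333 = 677$)
$\frac{282123 + 464957}{a{\left(-474 \right)} + 142625} = \frac{282123 + 464957}{677 + 142625} = \frac{747080}{143302} = 747080 \cdot \frac{1}{143302} = \frac{373540}{71651}$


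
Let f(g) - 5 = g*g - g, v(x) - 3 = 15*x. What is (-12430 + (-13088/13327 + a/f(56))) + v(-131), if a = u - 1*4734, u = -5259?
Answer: -591883290831/41113795 ≈ -14396.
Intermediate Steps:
v(x) = 3 + 15*x
f(g) = 5 + g² - g (f(g) = 5 + (g*g - g) = 5 + (g² - g) = 5 + g² - g)
a = -9993 (a = -5259 - 1*4734 = -5259 - 4734 = -9993)
(-12430 + (-13088/13327 + a/f(56))) + v(-131) = (-12430 + (-13088/13327 - 9993/(5 + 56² - 1*56))) + (3 + 15*(-131)) = (-12430 + (-13088*1/13327 - 9993/(5 + 3136 - 56))) + (3 - 1965) = (-12430 + (-13088/13327 - 9993/3085)) - 1962 = (-12430 - 173553191/41113795) - 1962 = -511218025041/41113795 - 1962 = -591883290831/41113795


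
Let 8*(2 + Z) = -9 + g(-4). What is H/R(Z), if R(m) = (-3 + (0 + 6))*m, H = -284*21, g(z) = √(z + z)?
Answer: 397600/633 + 31808*I*√2/633 ≈ 628.12 + 71.064*I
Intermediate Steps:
g(z) = √2*√z (g(z) = √(2*z) = √2*√z)
H = -5964
Z = -25/8 + I*√2/4 (Z = -2 + (-9 + √2*√(-4))/8 = -2 + (-9 + √2*(2*I))/8 = -2 + (-9 + 2*I*√2)/8 = -2 + (-9/8 + I*√2/4) = -25/8 + I*√2/4 ≈ -3.125 + 0.35355*I)
R(m) = 3*m (R(m) = (-3 + 6)*m = 3*m)
H/R(Z) = -5964*1/(3*(-25/8 + I*√2/4)) = -5964/(-75/8 + 3*I*√2/4)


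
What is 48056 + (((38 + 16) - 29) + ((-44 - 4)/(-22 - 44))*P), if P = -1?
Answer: 528883/11 ≈ 48080.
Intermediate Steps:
48056 + (((38 + 16) - 29) + ((-44 - 4)/(-22 - 44))*P) = 48056 + (((38 + 16) - 29) + ((-44 - 4)/(-22 - 44))*(-1)) = 48056 + ((54 - 29) - 48/(-66)*(-1)) = 48056 + (25 - 48*(-1/66)*(-1)) = 48056 + (25 + (8/11)*(-1)) = 48056 + (25 - 8/11) = 48056 + 267/11 = 528883/11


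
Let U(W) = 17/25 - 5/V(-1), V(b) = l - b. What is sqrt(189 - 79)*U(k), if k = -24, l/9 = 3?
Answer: 351*sqrt(110)/700 ≈ 5.2590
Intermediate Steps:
l = 27 (l = 9*3 = 27)
V(b) = 27 - b
U(W) = 351/700 (U(W) = 17/25 - 5/(27 - 1*(-1)) = 17*(1/25) - 5/(27 + 1) = 17/25 - 5/28 = 351/700)
sqrt(189 - 79)*U(k) = sqrt(189 - 79)*(351/700) = sqrt(110)*(351/700) = 351*sqrt(110)/700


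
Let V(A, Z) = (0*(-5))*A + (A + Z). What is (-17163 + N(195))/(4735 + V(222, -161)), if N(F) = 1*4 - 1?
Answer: -390/109 ≈ -3.5780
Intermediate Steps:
N(F) = 3 (N(F) = 4 - 1 = 3)
V(A, Z) = A + Z (V(A, Z) = 0*A + (A + Z) = 0 + (A + Z) = A + Z)
(-17163 + N(195))/(4735 + V(222, -161)) = (-17163 + 3)/(4735 + (222 - 161)) = -17160/(4735 + 61) = -17160/4796 = -17160*1/4796 = -390/109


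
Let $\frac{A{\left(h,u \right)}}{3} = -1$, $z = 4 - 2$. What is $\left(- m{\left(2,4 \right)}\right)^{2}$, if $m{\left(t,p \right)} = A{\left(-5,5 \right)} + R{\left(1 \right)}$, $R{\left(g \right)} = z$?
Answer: $1$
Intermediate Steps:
$z = 2$ ($z = 4 - 2 = 2$)
$A{\left(h,u \right)} = -3$ ($A{\left(h,u \right)} = 3 \left(-1\right) = -3$)
$R{\left(g \right)} = 2$
$m{\left(t,p \right)} = -1$ ($m{\left(t,p \right)} = -3 + 2 = -1$)
$\left(- m{\left(2,4 \right)}\right)^{2} = \left(\left(-1\right) \left(-1\right)\right)^{2} = 1^{2} = 1$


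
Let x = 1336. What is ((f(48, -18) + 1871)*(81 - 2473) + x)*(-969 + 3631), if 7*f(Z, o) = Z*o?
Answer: -77868781408/7 ≈ -1.1124e+10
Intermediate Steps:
f(Z, o) = Z*o/7 (f(Z, o) = (Z*o)/7 = Z*o/7)
((f(48, -18) + 1871)*(81 - 2473) + x)*(-969 + 3631) = (((⅐)*48*(-18) + 1871)*(81 - 2473) + 1336)*(-969 + 3631) = ((-864/7 + 1871)*(-2392) + 1336)*2662 = ((12233/7)*(-2392) + 1336)*2662 = (-29261336/7 + 1336)*2662 = -29251984/7*2662 = -77868781408/7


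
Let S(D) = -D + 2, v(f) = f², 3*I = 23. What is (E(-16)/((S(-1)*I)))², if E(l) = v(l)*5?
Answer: 1638400/529 ≈ 3097.2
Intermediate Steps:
I = 23/3 (I = (⅓)*23 = 23/3 ≈ 7.6667)
E(l) = 5*l² (E(l) = l²*5 = 5*l²)
S(D) = 2 - D
(E(-16)/((S(-1)*I)))² = ((5*(-16)²)/(((2 - 1*(-1))*(23/3))))² = ((5*256)/(((2 + 1)*(23/3))))² = (1280/((3*(23/3))))² = (1280/23)² = 1638400/529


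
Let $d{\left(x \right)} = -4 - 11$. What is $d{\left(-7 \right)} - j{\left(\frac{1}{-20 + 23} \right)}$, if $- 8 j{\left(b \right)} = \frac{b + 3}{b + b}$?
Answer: $- \frac{115}{8} \approx -14.375$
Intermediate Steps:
$d{\left(x \right)} = -15$ ($d{\left(x \right)} = -4 - 11 = -15$)
$j{\left(b \right)} = - \frac{3 + b}{16 b}$ ($j{\left(b \right)} = - \frac{\left(b + 3\right) \frac{1}{b + b}}{8} = - \frac{\left(3 + b\right) \frac{1}{2 b}}{8} = - \frac{\frac{1}{2} \frac{1}{b} \left(3 + b\right)}{8} = - \frac{3 + b}{16 b}$)
$d{\left(-7 \right)} - j{\left(\frac{1}{-20 + 23} \right)} = -15 - \frac{-3 - \frac{1}{-20 + 23}}{16 \frac{1}{-20 + 23}} = -15 - \frac{-3 - \frac{1}{3}}{16 \cdot \frac{1}{3}} = -15 - \frac{\frac{1}{\frac{1}{3}} \left(-3 - \frac{1}{3}\right)}{16} = -15 - \frac{1}{16} \cdot 3 \left(-3 - \frac{1}{3}\right) = -15 - \frac{1}{16} \cdot 3 \left(- \frac{10}{3}\right) = -15 - - \frac{5}{8} = -15 + \frac{5}{8} = - \frac{115}{8}$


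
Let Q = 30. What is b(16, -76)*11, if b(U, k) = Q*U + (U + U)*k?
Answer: -21472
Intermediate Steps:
b(U, k) = 30*U + 2*U*k (b(U, k) = 30*U + (U + U)*k = 30*U + (2*U)*k = 30*U + 2*U*k)
b(16, -76)*11 = (2*16*(15 - 76))*11 = (2*16*(-61))*11 = -1952*11 = -21472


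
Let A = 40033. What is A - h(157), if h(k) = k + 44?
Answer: 39832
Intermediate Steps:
h(k) = 44 + k
A - h(157) = 40033 - (44 + 157) = 40033 - 1*201 = 40033 - 201 = 39832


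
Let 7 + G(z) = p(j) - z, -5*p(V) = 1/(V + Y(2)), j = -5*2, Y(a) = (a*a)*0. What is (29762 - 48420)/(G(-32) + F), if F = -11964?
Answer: 932900/596949 ≈ 1.5628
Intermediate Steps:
Y(a) = 0 (Y(a) = a²*0 = 0)
j = -10
p(V) = -1/(5*V) (p(V) = -1/(5*(V + 0)) = -1/(5*V))
G(z) = -349/50 - z (G(z) = -7 + (-⅕/(-10) - z) = -7 + (-⅕*(-⅒) - z) = -7 + (1/50 - z) = -349/50 - z)
(29762 - 48420)/(G(-32) + F) = (29762 - 48420)/((-349/50 - 1*(-32)) - 11964) = -18658/((-349/50 + 32) - 11964) = -18658/(1251/50 - 11964) = -18658/(-596949/50) = -18658*(-50/596949) = 932900/596949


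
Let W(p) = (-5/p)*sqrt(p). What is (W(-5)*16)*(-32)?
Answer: -512*I*sqrt(5) ≈ -1144.9*I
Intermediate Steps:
W(p) = -5/sqrt(p)
(W(-5)*16)*(-32) = (-(-1)*I*sqrt(5)*16)*(-32) = ((I*sqrt(5))*16)*(-32) = (16*I*sqrt(5))*(-32) = -512*I*sqrt(5)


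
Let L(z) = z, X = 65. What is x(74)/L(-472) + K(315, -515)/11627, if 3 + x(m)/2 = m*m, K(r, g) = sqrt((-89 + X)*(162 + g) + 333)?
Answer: -5473/236 + sqrt(8805)/11627 ≈ -23.183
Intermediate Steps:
K(r, g) = sqrt(-3555 - 24*g) (K(r, g) = sqrt((-89 + 65)*(162 + g) + 333) = sqrt(-24*(162 + g) + 333) = sqrt((-3888 - 24*g) + 333) = sqrt(-3555 - 24*g))
x(m) = -6 + 2*m**2 (x(m) = -6 + 2*(m*m) = -6 + 2*m**2)
x(74)/L(-472) + K(315, -515)/11627 = (-6 + 2*74**2)/(-472) + sqrt(-3555 - 24*(-515))/11627 = (-6 + 2*5476)*(-1/472) + sqrt(-3555 + 12360)*(1/11627) = (-6 + 10952)*(-1/472) + sqrt(8805)*(1/11627) = 10946*(-1/472) + sqrt(8805)/11627 = -5473/236 + sqrt(8805)/11627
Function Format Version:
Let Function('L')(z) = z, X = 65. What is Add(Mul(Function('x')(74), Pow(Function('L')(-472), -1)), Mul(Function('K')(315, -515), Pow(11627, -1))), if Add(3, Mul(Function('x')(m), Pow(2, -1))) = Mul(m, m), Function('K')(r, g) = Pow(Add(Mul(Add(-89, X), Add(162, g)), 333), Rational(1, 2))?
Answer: Add(Rational(-5473, 236), Mul(Rational(1, 11627), Pow(8805, Rational(1, 2)))) ≈ -23.183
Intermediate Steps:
Function('K')(r, g) = Pow(Add(-3555, Mul(-24, g)), Rational(1, 2)) (Function('K')(r, g) = Pow(Add(Mul(Add(-89, 65), Add(162, g)), 333), Rational(1, 2)) = Pow(Add(Mul(-24, Add(162, g)), 333), Rational(1, 2)) = Pow(Add(Add(-3888, Mul(-24, g)), 333), Rational(1, 2)) = Pow(Add(-3555, Mul(-24, g)), Rational(1, 2)))
Function('x')(m) = Add(-6, Mul(2, Pow(m, 2))) (Function('x')(m) = Add(-6, Mul(2, Mul(m, m))) = Add(-6, Mul(2, Pow(m, 2))))
Add(Mul(Function('x')(74), Pow(Function('L')(-472), -1)), Mul(Function('K')(315, -515), Pow(11627, -1))) = Add(Mul(Add(-6, Mul(2, Pow(74, 2))), Pow(-472, -1)), Mul(Pow(Add(-3555, Mul(-24, -515)), Rational(1, 2)), Pow(11627, -1))) = Add(Mul(Add(-6, Mul(2, 5476)), Rational(-1, 472)), Mul(Pow(Add(-3555, 12360), Rational(1, 2)), Rational(1, 11627))) = Add(Mul(Add(-6, 10952), Rational(-1, 472)), Mul(Pow(8805, Rational(1, 2)), Rational(1, 11627))) = Add(Mul(10946, Rational(-1, 472)), Mul(Rational(1, 11627), Pow(8805, Rational(1, 2)))) = Add(Rational(-5473, 236), Mul(Rational(1, 11627), Pow(8805, Rational(1, 2))))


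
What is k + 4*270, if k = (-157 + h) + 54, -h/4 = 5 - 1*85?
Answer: 1297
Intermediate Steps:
h = 320 (h = -4*(5 - 1*85) = -4*(5 - 85) = -4*(-80) = 320)
k = 217 (k = (-157 + 320) + 54 = 163 + 54 = 217)
k + 4*270 = 217 + 4*270 = 217 + 1080 = 1297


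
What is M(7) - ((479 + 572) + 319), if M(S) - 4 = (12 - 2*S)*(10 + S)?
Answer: -1400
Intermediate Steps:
M(S) = 4 + (10 + S)*(12 - 2*S) (M(S) = 4 + (12 - 2*S)*(10 + S) = 4 + (10 + S)*(12 - 2*S))
M(7) - ((479 + 572) + 319) = (124 - 8*7 - 2*7**2) - ((479 + 572) + 319) = (124 - 56 - 2*49) - (1051 + 319) = (124 - 56 - 98) - 1*1370 = -30 - 1370 = -1400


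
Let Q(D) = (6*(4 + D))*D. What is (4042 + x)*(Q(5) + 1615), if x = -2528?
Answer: 2853890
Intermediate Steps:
Q(D) = D*(24 + 6*D) (Q(D) = (24 + 6*D)*D = D*(24 + 6*D))
(4042 + x)*(Q(5) + 1615) = (4042 - 2528)*(6*5*(4 + 5) + 1615) = 1514*(6*5*9 + 1615) = 1514*(270 + 1615) = 1514*1885 = 2853890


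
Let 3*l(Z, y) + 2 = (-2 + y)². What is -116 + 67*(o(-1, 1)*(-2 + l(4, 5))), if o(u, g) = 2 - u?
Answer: -49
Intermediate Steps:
l(Z, y) = -⅔ + (-2 + y)²/3
-116 + 67*(o(-1, 1)*(-2 + l(4, 5))) = -116 + 67*((2 - 1*(-1))*(-2 + (-⅔ + (-2 + 5)²/3))) = -116 + 67*((2 + 1)*(-2 + (-⅔ + (⅓)*3²))) = -116 + 67*(3*(-2 + (-⅔ + (⅓)*9))) = -116 + 67*(3*(-2 + (-⅔ + 3))) = -116 + 67*(3*(-2 + 7/3)) = -116 + 67*(3*(⅓)) = -116 + 67*1 = -116 + 67 = -49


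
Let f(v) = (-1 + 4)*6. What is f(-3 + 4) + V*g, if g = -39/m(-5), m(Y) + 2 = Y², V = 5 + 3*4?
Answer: -249/23 ≈ -10.826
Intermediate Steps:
V = 17 (V = 5 + 12 = 17)
m(Y) = -2 + Y²
f(v) = 18 (f(v) = 3*6 = 18)
g = -39/23 (g = -39/(-2 + (-5)²) = -39/(-2 + 25) = -39/23 ≈ -1.6957)
f(-3 + 4) + V*g = 18 + 17*(-39/23) = 18 - 663/23 = -249/23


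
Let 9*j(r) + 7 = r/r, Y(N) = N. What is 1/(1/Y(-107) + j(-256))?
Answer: -321/217 ≈ -1.4793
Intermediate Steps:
j(r) = -⅔ (j(r) = -7/9 + (r/r)/9 = -7/9 + (⅑)*1 = -7/9 + ⅑ = -⅔)
1/(1/Y(-107) + j(-256)) = 1/(1/(-107) - ⅔) = 1/(-1/107 - ⅔) = 1/(-217/321) = -321/217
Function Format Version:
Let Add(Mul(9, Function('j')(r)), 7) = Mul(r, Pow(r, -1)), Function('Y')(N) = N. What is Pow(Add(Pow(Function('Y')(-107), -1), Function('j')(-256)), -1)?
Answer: Rational(-321, 217) ≈ -1.4793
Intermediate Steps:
Function('j')(r) = Rational(-2, 3) (Function('j')(r) = Add(Rational(-7, 9), Mul(Rational(1, 9), Mul(r, Pow(r, -1)))) = Add(Rational(-7, 9), Mul(Rational(1, 9), 1)) = Add(Rational(-7, 9), Rational(1, 9)) = Rational(-2, 3))
Pow(Add(Pow(Function('Y')(-107), -1), Function('j')(-256)), -1) = Pow(Add(Pow(-107, -1), Rational(-2, 3)), -1) = Pow(Add(Rational(-1, 107), Rational(-2, 3)), -1) = Pow(Rational(-217, 321), -1) = Rational(-321, 217)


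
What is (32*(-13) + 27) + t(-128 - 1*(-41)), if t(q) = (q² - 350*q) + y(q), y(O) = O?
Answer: 37543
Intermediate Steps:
t(q) = q² - 349*q (t(q) = (q² - 350*q) + q = q² - 349*q)
(32*(-13) + 27) + t(-128 - 1*(-41)) = (32*(-13) + 27) + (-128 - 1*(-41))*(-349 + (-128 - 1*(-41))) = (-416 + 27) + (-128 + 41)*(-349 + (-128 + 41)) = -389 - 87*(-349 - 87) = -389 - 87*(-436) = -389 + 37932 = 37543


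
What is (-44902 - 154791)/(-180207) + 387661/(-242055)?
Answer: -2391392968/4846667265 ≈ -0.49341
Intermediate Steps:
(-44902 - 154791)/(-180207) + 387661/(-242055) = -199693*(-1/180207) + 387661*(-1/242055) = 199693/180207 - 387661/242055 = -2391392968/4846667265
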